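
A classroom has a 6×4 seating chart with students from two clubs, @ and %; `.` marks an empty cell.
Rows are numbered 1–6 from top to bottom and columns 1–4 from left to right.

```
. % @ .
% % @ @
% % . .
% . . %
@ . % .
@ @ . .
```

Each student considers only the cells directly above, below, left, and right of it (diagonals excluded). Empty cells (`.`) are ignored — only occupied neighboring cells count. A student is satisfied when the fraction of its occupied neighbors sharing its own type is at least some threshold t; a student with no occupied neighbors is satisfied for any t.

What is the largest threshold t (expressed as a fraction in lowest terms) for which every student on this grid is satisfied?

1/2

(1,2)% 1/2
(1,3)@ 1/2
(2,1)% 2/2
(2,2)% 3/4
(2,3)@ 2/3
(2,4)@ 1/1
(3,1)% 3/3
(3,2)% 2/2
(4,1)% 1/2
(4,4)% — no occupied neighbors
(5,1)@ 1/2
(5,3)% — no occupied neighbors
(6,1)@ 2/2
(6,2)@ 1/1
The smallest same-type fraction is 1/2 at (1,2), which reduces to 1/2. Any threshold above that leaves this student unsatisfied.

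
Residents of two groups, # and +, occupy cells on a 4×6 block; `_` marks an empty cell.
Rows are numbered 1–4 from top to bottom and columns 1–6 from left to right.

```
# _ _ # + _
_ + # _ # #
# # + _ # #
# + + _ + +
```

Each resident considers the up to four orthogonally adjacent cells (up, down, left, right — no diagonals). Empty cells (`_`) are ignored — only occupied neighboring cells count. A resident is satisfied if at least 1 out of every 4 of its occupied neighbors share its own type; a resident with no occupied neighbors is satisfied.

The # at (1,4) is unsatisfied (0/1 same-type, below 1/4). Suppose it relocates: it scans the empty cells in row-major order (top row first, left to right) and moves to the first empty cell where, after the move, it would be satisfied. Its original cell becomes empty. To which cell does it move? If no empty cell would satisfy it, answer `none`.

Vacating (1,4). Empty cells in order:
  (1,2): 1/2 same-type → satisfied — stop here.

(1,2)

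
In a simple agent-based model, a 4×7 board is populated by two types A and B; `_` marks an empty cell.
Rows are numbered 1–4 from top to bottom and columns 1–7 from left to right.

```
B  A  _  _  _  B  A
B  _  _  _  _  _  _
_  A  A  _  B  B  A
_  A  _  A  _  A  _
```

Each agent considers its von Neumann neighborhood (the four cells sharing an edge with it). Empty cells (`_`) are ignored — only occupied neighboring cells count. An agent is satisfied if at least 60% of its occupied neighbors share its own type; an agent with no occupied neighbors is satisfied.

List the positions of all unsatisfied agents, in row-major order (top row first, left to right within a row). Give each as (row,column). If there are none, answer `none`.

(1,1)B 1/2 not
(1,2)A 0/1 not
(1,6)B 0/1 not
(1,7)A 0/1 not
(2,1)B 1/1 satisfied
(3,2)A 2/2 satisfied
(3,3)A 1/1 satisfied
(3,5)B 1/1 satisfied
(3,6)B 1/3 not
(3,7)A 0/1 not
(4,2)A 1/1 satisfied
(4,4)A 0/0 satisfied
(4,6)A 0/1 not

(1,1), (1,2), (1,6), (1,7), (3,6), (3,7), (4,6)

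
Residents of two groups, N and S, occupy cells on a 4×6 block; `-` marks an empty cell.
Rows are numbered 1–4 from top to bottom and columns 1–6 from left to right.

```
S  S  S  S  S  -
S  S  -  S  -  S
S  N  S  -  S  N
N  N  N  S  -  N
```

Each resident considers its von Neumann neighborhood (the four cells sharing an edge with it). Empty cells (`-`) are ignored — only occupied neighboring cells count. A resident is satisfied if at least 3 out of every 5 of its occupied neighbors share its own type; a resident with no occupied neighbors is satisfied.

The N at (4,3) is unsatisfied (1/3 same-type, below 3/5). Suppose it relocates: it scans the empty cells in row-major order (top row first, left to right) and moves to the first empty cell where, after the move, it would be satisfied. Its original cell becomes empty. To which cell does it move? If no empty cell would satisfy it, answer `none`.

none

Vacating (4,3). Empty cells in order:
  (1,6): 0/2 same-type → still unsatisfied.
  (2,3): 0/4 same-type → still unsatisfied.
  (2,5): 0/4 same-type → still unsatisfied.
  (3,4): 0/4 same-type → still unsatisfied.
  (4,5): 1/3 same-type → still unsatisfied.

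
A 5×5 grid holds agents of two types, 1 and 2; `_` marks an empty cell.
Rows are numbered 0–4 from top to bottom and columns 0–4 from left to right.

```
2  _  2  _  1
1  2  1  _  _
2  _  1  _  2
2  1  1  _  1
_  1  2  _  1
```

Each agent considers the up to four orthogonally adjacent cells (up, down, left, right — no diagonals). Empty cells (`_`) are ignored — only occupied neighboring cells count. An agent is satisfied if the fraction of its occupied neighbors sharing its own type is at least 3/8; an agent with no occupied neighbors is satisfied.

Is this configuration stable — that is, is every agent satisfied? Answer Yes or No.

No

(0,0)2 0/1 ✗
(0,2)2 0/1 ✗
(0,4)1 0/0 ✓
(1,0)1 0/3 ✗
(1,1)2 0/2 ✗
(1,2)1 1/3 ✗
(2,0)2 1/2 ✓
(2,2)1 2/2 ✓
(2,4)2 0/1 ✗
(3,0)2 1/2 ✓
(3,1)1 2/3 ✓
(3,2)1 2/3 ✓
(3,4)1 1/2 ✓
(4,1)1 1/2 ✓
(4,2)2 0/2 ✗
(4,4)1 1/1 ✓
For instance (0,0) has only 0/1 same-type neighbors, below 3/8.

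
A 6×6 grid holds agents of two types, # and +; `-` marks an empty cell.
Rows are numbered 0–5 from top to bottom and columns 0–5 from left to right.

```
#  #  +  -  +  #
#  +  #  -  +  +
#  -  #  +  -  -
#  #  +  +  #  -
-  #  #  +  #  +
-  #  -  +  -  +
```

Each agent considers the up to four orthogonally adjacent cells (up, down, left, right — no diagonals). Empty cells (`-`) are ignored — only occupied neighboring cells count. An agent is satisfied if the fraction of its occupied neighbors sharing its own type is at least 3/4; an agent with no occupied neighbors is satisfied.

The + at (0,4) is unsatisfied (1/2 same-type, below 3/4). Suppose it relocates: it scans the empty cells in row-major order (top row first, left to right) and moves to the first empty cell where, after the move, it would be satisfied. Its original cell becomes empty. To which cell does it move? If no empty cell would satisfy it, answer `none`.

Vacating (0,4). Empty cells in order:
  (0,3): 1/1 same-type → satisfied — stop here.

(0,3)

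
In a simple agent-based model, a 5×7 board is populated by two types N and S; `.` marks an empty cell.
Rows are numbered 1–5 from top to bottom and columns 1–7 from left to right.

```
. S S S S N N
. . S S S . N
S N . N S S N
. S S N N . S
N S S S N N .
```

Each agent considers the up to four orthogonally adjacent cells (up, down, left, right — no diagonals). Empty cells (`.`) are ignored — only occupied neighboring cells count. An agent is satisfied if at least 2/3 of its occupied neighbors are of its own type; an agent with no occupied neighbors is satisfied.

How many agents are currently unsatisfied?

11

Row 1: (1,2)S 1/1 ok · (1,3)S 3/3 ok · (1,4)S 3/3 ok · (1,5)S 2/3 ok · (1,6)N 1/2 unhappy · (1,7)N 2/2 ok
Row 2: (2,3)S 2/2 ok · (2,4)S 3/4 ok · (2,5)S 3/3 ok · (2,7)N 2/2 ok
Row 3: (3,1)S 0/1 unhappy · (3,2)N 0/2 unhappy · (3,4)N 1/3 unhappy · (3,5)S 2/4 unhappy · (3,6)S 1/2 unhappy · (3,7)N 1/3 unhappy
Row 4: (4,2)S 2/3 ok · (4,3)S 2/3 ok · (4,4)N 2/4 unhappy · (4,5)N 2/3 ok · (4,7)S 0/1 unhappy
Row 5: (5,1)N 0/1 unhappy · (5,2)S 2/3 ok · (5,3)S 3/3 ok · (5,4)S 1/3 unhappy · (5,5)N 2/3 ok · (5,6)N 1/1 ok
Unsatisfied: (1,6), (3,1), (3,2), (3,4), (3,5), (3,6), (3,7), (4,4), (4,7), (5,1), (5,4) — 11 in total.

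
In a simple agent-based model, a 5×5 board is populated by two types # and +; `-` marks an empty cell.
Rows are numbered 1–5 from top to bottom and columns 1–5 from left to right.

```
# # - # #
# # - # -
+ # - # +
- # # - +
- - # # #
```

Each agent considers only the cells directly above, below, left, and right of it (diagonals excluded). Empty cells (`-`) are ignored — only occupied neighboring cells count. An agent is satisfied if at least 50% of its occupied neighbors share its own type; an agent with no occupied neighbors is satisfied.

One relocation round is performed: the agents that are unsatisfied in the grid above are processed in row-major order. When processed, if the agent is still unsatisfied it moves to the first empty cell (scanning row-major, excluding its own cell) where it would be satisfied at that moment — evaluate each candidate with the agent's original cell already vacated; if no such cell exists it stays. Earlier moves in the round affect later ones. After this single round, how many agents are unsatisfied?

Initially unsatisfied (in order): (3,1).
  (3,1) → (5,1).
Resulting grid:
# # - # #
# # - # -
- # - # +
- # # - +
+ - # # #
All satisfied now.

0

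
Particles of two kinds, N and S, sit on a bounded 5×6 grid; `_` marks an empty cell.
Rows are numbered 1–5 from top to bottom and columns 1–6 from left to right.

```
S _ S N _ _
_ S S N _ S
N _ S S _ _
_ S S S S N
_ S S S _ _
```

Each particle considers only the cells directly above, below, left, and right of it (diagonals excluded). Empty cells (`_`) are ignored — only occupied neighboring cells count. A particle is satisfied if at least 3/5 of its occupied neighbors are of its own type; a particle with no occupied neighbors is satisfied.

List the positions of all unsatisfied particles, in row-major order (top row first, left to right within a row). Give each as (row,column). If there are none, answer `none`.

(1,3), (1,4), (2,4), (4,5), (4,6)

Row 1: (1,1)S 0/0 ok · (1,3)S 1/2 unhappy · (1,4)N 1/2 unhappy
Row 2: (2,2)S 1/1 ok · (2,3)S 3/4 ok · (2,4)N 1/3 unhappy · (2,6)S 0/0 ok
Row 3: (3,1)N 0/0 ok · (3,3)S 3/3 ok · (3,4)S 2/3 ok
Row 4: (4,2)S 2/2 ok · (4,3)S 4/4 ok · (4,4)S 4/4 ok · (4,5)S 1/2 unhappy · (4,6)N 0/1 unhappy
Row 5: (5,2)S 2/2 ok · (5,3)S 3/3 ok · (5,4)S 2/2 ok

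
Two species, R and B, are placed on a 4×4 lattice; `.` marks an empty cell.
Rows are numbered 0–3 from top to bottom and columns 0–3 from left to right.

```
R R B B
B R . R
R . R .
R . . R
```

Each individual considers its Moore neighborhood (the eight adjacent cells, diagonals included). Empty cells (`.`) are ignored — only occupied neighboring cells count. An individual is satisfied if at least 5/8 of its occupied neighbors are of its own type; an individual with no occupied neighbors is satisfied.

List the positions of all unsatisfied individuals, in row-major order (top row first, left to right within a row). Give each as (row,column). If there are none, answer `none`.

Row 0: (0,0)R 2/3 ✓ · (0,1)R 2/4 ✗ · (0,2)B 1/4 ✗ · (0,3)B 1/2 ✗
Row 1: (1,0)B 0/4 ✗ · (1,1)R 4/6 ✓ · (1,3)R 1/3 ✗
Row 2: (2,0)R 2/3 ✓ · (2,2)R 3/3 ✓
Row 3: (3,0)R 1/1 ✓ · (3,3)R 1/1 ✓

(0,1), (0,2), (0,3), (1,0), (1,3)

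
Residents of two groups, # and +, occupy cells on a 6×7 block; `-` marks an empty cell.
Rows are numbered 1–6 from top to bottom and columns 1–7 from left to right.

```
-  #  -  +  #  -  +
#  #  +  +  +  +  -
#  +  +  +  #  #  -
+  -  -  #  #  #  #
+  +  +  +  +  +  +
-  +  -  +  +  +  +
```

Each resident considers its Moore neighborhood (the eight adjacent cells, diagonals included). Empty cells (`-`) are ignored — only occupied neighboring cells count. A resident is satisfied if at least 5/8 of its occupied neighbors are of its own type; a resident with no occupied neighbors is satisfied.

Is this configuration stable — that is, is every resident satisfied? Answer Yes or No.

No

(1,2)# 2/3 ok
(1,4)+ 3/4 ok
(1,5)# 0/4 unhappy
(1,7)+ 1/1 ok
(2,1)# 3/4 ok
(2,2)# 3/6 unhappy
(2,3)+ 5/7 ok
(2,4)+ 5/7 ok
(2,5)+ 4/7 unhappy
(2,6)+ 2/5 unhappy
(3,1)# 2/4 unhappy
(3,2)+ 3/6 unhappy
(3,3)+ 4/6 ok
(3,4)+ 4/7 unhappy
(3,5)# 4/8 unhappy
(3,6)# 4/6 ok
(4,1)+ 3/4 ok
(4,4)# 2/7 unhappy
(4,5)# 4/8 unhappy
(4,6)# 4/7 unhappy
(4,7)# 2/4 unhappy
(5,1)+ 3/3 ok
(5,2)+ 4/4 ok
(5,3)+ 4/5 ok
(5,4)+ 4/6 ok
(5,5)+ 5/8 ok
(5,6)+ 5/8 ok
(5,7)+ 3/5 unhappy
(6,2)+ 3/3 ok
(6,4)+ 4/4 ok
(6,5)+ 5/5 ok
(6,6)+ 5/5 ok
(6,7)+ 3/3 ok
For instance (1,5) has only 0/4 same-type neighbors, below 5/8.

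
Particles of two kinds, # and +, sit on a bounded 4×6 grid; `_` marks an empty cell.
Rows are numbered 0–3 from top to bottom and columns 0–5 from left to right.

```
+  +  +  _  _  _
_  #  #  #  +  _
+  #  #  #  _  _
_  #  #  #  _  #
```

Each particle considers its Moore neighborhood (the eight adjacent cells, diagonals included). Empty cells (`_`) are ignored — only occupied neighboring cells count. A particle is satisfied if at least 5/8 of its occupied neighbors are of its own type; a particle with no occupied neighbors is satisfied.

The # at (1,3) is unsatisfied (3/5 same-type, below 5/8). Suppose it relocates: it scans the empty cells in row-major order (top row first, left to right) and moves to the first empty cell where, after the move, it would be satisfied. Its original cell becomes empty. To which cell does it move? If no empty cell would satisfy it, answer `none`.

(2,4)

Vacating (1,3). Empty cells in order:
  (0,3): 1/3 same-type → still unsatisfied.
  (0,4): 0/1 same-type → still unsatisfied.
  (0,5): 0/1 same-type → still unsatisfied.
  (1,0): 2/5 same-type → still unsatisfied.
  (1,5): 0/1 same-type → still unsatisfied.
  (2,4): 3/4 same-type → satisfied — stop here.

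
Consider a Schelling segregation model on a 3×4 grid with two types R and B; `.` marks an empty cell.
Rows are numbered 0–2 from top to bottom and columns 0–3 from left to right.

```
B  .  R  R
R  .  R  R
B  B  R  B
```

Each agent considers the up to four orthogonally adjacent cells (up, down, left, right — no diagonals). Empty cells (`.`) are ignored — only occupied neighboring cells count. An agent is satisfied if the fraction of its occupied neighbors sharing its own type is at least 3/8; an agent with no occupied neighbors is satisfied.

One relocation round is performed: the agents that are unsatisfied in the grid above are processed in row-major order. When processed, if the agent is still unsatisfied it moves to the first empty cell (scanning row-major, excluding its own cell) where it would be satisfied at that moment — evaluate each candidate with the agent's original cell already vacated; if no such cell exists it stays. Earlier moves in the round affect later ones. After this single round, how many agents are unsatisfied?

0

Initially unsatisfied (in order): (0,0), (1,0), (2,2), (2,3).
  (0,0): no empty cell satisfies it; stays.
  (1,0) → (0,1).
  (2,2) → (1,1).
  (2,3) → (1,0).
Resulting grid:
B R R R
B R R R
B B . .
All satisfied now.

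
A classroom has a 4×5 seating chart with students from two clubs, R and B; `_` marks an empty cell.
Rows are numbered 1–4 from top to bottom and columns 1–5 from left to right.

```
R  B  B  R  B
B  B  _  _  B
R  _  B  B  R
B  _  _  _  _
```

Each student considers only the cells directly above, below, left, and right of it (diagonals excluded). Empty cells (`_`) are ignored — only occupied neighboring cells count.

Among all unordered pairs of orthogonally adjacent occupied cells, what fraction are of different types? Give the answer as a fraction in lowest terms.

8/13

Scan each occupied cell's neighbors to the right and below so each pair is counted once.
Row 1: R(1,1)–B(1,2)≠ R(1,1)–B(2,1)≠ B(1,2)–B(1,3)= B(1,2)–B(2,2)= B(1,3)–R(1,4)≠ R(1,4)–B(1,5)≠ B(1,5)–B(2,5)=  → 4/7 unlike.
Row 2: B(2,1)–B(2,2)= B(2,1)–R(3,1)≠ B(2,5)–R(3,5)≠  → 2/3 unlike.
Row 3: R(3,1)–B(4,1)≠ B(3,3)–B(3,4)= B(3,4)–R(3,5)≠  → 2/3 unlike.
Total adjacent occupied pairs: 13; unlike-type pairs: 8.
8/13 is already in lowest terms.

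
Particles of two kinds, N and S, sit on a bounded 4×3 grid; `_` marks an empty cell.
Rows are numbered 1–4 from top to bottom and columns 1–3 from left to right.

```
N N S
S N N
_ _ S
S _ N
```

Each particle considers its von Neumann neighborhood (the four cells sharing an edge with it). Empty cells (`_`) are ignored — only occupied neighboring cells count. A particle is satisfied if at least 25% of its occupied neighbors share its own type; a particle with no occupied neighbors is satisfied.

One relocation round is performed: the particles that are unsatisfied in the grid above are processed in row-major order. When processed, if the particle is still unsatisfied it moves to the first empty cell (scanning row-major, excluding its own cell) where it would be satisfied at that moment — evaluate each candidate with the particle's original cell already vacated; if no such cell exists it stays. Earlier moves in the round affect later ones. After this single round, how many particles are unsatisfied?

Initially unsatisfied (in order): (1,3), (2,1), (3,3), (4,3).
  (1,3) → (3,1).
  (2,1): now satisfied by earlier moves; stays.
  (3,3) → (3,2).
  (4,3): now satisfied by earlier moves; stays.
Resulting grid:
N N _
S N N
S S _
S _ N
All satisfied now.

0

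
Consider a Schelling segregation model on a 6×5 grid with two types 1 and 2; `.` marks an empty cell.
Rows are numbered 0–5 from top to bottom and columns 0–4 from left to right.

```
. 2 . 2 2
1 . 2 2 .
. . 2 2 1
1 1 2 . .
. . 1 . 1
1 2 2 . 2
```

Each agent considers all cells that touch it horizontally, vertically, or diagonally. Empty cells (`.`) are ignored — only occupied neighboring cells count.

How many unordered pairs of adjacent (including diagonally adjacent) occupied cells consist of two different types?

Scan each occupied cell's neighbors to the right and below (and the two forward diagonals) so each pair is counted once.
Row 0: 2(0,1)–2(1,2)= 2(0,1)–1(1,0)≠ 2(0,3)–2(0,4)= 2(0,3)–2(1,3)= 2(0,3)–2(1,2)= 2(0,4)–2(1,3)=  → 1/6 unlike.
Row 1: 2(1,2)–2(1,3)= 2(1,2)–2(2,2)= 2(1,2)–2(2,3)= 2(1,3)–2(2,3)= 2(1,3)–1(2,4)≠ 2(1,3)–2(2,2)=  → 1/6 unlike.
Row 2: 2(2,2)–2(2,3)= 2(2,2)–2(3,2)= 2(2,2)–1(3,1)≠ 2(2,3)–1(2,4)≠ 2(2,3)–2(3,2)=  → 2/5 unlike.
Row 3: 1(3,0)–1(3,1)= 1(3,1)–2(3,2)≠ 1(3,1)–1(4,2)= 2(3,2)–1(4,2)≠  → 2/4 unlike.
Row 4: 1(4,2)–2(5,2)≠ 1(4,2)–2(5,1)≠ 1(4,4)–2(5,4)≠  → 3/3 unlike.
Row 5: 1(5,0)–2(5,1)≠ 2(5,1)–2(5,2)=  → 1/2 unlike.
Total adjacent occupied pairs: 26; unlike-type pairs: 10.

10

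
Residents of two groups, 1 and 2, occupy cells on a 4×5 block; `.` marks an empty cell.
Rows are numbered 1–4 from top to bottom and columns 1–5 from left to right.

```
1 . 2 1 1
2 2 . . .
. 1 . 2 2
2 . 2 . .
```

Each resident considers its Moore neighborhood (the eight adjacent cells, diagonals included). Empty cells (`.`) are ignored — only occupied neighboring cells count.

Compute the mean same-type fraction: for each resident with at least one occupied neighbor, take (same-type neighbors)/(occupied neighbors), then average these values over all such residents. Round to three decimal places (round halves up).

(1,1)1 0/2
(1,3)2 1/2
(1,4)1 1/2
(1,5)1 1/1
(2,1)2 1/3
(2,2)2 2/4
(3,2)1 0/4
(3,4)2 2/2
(3,5)2 1/1
(4,1)2 0/1
(4,3)2 1/2
Sum over 11 residents: 0/2 + 1/2 + 1/2 + 1/1 + 1/3 + 2/4 + 0/4 + 2/2 + 1/1 + 0/1 + 1/2 = 16/3; mean = 16/3 ÷ 11 = 16/33 = 0.484848… → 0.485.

0.485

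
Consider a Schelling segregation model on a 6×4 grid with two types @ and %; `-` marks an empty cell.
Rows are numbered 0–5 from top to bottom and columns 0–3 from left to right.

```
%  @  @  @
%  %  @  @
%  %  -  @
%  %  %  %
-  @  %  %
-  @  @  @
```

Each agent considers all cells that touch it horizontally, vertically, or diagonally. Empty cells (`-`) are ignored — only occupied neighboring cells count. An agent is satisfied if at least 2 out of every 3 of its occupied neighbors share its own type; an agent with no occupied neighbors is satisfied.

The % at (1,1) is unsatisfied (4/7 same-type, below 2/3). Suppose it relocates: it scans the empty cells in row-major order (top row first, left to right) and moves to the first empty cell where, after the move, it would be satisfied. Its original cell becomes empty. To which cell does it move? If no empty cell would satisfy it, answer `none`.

none

Vacating (1,1). Empty cells in order:
  (2,2): 4/7 same-type → still unsatisfied.
  (4,0): 2/4 same-type → still unsatisfied.
  (5,0): 0/2 same-type → still unsatisfied.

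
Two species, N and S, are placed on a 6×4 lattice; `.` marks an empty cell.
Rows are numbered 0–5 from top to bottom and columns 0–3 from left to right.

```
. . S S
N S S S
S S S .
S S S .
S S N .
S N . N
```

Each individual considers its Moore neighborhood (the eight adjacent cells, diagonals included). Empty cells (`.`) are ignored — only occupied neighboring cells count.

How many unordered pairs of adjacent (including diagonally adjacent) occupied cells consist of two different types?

Scan each occupied cell's neighbors to the right and below (and the two forward diagonals) so each pair is counted once.
From row 0: 0 unlike of 6 pairs (running 0/6).
From row 1: 3 unlike of 11 pairs (running 3/17).
From row 2: 0 unlike of 9 pairs (running 3/26).
From row 3: 2 unlike of 9 pairs (running 5/35).
From row 4: 3 unlike of 8 pairs (running 8/43).
From row 5: 1 unlike of 1 pairs (running 9/44).
Total adjacent occupied pairs: 44; unlike-type pairs: 9.

9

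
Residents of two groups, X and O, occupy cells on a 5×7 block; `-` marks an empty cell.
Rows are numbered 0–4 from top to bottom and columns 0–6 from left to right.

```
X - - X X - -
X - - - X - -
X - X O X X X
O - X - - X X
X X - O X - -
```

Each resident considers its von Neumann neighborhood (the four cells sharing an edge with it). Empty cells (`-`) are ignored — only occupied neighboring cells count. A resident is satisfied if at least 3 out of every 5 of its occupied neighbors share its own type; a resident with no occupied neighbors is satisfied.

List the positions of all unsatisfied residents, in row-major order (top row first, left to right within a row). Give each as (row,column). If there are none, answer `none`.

(0,0)X 1/1 ✓
(0,3)X 1/1 ✓
(0,4)X 2/2 ✓
(1,0)X 2/2 ✓
(1,4)X 2/2 ✓
(2,0)X 1/2 ✗
(2,2)X 1/2 ✗
(2,3)O 0/2 ✗
(2,4)X 2/3 ✓
(2,5)X 3/3 ✓
(2,6)X 2/2 ✓
(3,0)O 0/2 ✗
(3,2)X 1/1 ✓
(3,5)X 2/2 ✓
(3,6)X 2/2 ✓
(4,0)X 1/2 ✗
(4,1)X 1/1 ✓
(4,3)O 0/1 ✗
(4,4)X 0/1 ✗

(2,0), (2,2), (2,3), (3,0), (4,0), (4,3), (4,4)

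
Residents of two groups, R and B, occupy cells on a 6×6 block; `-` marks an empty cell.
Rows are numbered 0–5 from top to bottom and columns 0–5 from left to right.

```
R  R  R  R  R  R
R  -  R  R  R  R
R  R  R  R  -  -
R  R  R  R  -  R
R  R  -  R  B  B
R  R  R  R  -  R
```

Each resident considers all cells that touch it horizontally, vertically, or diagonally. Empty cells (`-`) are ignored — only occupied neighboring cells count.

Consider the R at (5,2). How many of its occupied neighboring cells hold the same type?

4

Occupied neighbors of (5,2): (4,1)=R, (4,3)=R, (5,1)=R, (5,3)=R.
Same type (R): 4 of 4.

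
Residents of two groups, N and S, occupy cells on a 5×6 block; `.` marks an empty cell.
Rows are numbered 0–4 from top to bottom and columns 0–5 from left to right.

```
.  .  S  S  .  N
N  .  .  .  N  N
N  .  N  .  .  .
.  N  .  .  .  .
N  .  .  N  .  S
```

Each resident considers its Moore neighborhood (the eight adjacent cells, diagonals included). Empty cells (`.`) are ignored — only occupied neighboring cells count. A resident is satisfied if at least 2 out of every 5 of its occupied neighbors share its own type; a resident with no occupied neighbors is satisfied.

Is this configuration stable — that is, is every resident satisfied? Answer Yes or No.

(0,2)S 1/1 ✓
(0,3)S 1/2 ✓
(0,5)N 2/2 ✓
(1,0)N 1/1 ✓
(1,4)N 2/3 ✓
(1,5)N 2/2 ✓
(2,0)N 2/2 ✓
(2,2)N 1/1 ✓
(3,1)N 3/3 ✓
(4,0)N 1/1 ✓
(4,3)N 0/0 ✓
(4,5)S 0/0 ✓
All meet the threshold, so the configuration is stable.

Yes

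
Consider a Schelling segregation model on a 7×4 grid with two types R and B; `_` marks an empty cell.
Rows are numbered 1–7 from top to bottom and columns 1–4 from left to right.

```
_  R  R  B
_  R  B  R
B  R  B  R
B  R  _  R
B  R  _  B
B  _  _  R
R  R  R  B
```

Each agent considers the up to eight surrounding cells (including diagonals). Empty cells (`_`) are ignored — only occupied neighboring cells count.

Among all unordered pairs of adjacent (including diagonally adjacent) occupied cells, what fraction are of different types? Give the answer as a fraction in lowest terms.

Scan each occupied cell's neighbors to the right and below (and the two forward diagonals) so each pair is counted once.
Row 1: R(1,2)–R(1,3)= R(1,2)–R(2,2)= R(1,2)–B(2,3)≠ R(1,3)–B(1,4)≠ R(1,3)–B(2,3)≠ R(1,3)–R(2,4)= R(1,3)–R(2,2)= B(1,4)–R(2,4)≠ B(1,4)–B(2,3)=  → 4/9 unlike.
Row 2: R(2,2)–B(2,3)≠ R(2,2)–R(3,2)= R(2,2)–B(3,3)≠ R(2,2)–B(3,1)≠ B(2,3)–R(2,4)≠ B(2,3)–B(3,3)= B(2,3)–R(3,4)≠ B(2,3)–R(3,2)≠ R(2,4)–R(3,4)= R(2,4)–B(3,3)≠  → 7/10 unlike.
Row 3: B(3,1)–R(3,2)≠ B(3,1)–B(4,1)= B(3,1)–R(4,2)≠ R(3,2)–B(3,3)≠ R(3,2)–R(4,2)= R(3,2)–B(4,1)≠ B(3,3)–R(3,4)≠ B(3,3)–R(4,4)≠ B(3,3)–R(4,2)≠ R(3,4)–R(4,4)=  → 7/10 unlike.
Row 4: B(4,1)–R(4,2)≠ B(4,1)–B(5,1)= B(4,1)–R(5,2)≠ R(4,2)–R(5,2)= R(4,2)–B(5,1)≠ R(4,4)–B(5,4)≠  → 4/6 unlike.
Row 5: B(5,1)–R(5,2)≠ B(5,1)–B(6,1)= R(5,2)–B(6,1)≠ B(5,4)–R(6,4)≠  → 3/4 unlike.
Row 6: B(6,1)–R(7,1)≠ B(6,1)–R(7,2)≠ R(6,4)–B(7,4)≠ R(6,4)–R(7,3)=  → 3/4 unlike.
Row 7: R(7,1)–R(7,2)= R(7,2)–R(7,3)= R(7,3)–B(7,4)≠  → 1/3 unlike.
Total adjacent occupied pairs: 46; unlike-type pairs: 29.
29/46 is already in lowest terms.

29/46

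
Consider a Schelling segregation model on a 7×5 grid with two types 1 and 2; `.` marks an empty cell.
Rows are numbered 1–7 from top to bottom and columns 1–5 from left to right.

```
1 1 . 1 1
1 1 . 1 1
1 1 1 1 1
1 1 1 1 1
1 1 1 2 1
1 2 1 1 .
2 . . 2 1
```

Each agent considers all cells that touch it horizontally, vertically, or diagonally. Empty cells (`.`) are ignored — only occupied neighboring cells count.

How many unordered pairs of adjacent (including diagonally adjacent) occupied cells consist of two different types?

16

Scan each occupied cell's neighbors to the right and below (and the two forward diagonals) so each pair is counted once.
From row 1: 0 unlike of 10 pairs (running 0/10).
From row 2: 0 unlike of 12 pairs (running 0/22).
From row 3: 0 unlike of 17 pairs (running 0/39).
From row 4: 3 unlike of 17 pairs (running 3/56).
From row 5: 7 unlike of 15 pairs (running 10/71).
From row 6: 5 unlike of 8 pairs (running 15/79).
From row 7: 1 unlike of 1 pairs (running 16/80).
Total adjacent occupied pairs: 80; unlike-type pairs: 16.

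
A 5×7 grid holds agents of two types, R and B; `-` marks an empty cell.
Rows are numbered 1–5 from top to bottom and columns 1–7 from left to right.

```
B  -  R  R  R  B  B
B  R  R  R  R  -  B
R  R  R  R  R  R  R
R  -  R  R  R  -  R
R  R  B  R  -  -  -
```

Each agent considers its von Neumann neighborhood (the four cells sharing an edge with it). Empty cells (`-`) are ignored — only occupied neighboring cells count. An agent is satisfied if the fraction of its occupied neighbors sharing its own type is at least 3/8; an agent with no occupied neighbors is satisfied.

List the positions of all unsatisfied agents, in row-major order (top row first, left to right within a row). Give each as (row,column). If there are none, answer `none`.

(2,1), (5,3)

(1,1)B 1/1 satisfied
(1,3)R 2/2 satisfied
(1,4)R 3/3 satisfied
(1,5)R 2/3 satisfied
(1,6)B 1/2 satisfied
(1,7)B 2/2 satisfied
(2,1)B 1/3 not
(2,2)R 2/3 satisfied
(2,3)R 4/4 satisfied
(2,4)R 4/4 satisfied
(2,5)R 3/3 satisfied
(2,7)B 1/2 satisfied
(3,1)R 2/3 satisfied
(3,2)R 3/3 satisfied
(3,3)R 4/4 satisfied
(3,4)R 4/4 satisfied
(3,5)R 4/4 satisfied
(3,6)R 2/2 satisfied
(3,7)R 2/3 satisfied
(4,1)R 2/2 satisfied
(4,3)R 2/3 satisfied
(4,4)R 4/4 satisfied
(4,5)R 2/2 satisfied
(4,7)R 1/1 satisfied
(5,1)R 2/2 satisfied
(5,2)R 1/2 satisfied
(5,3)B 0/3 not
(5,4)R 1/2 satisfied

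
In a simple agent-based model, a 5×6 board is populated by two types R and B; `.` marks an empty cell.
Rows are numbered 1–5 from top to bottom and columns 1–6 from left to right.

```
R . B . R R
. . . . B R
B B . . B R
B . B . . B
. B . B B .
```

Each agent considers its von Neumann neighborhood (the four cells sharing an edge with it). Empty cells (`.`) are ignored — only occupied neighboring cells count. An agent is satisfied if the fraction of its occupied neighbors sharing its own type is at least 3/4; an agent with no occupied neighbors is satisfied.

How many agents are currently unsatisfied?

6

(1,1)R 0/0 satisfied
(1,3)B 0/0 satisfied
(1,5)R 1/2 not
(1,6)R 2/2 satisfied
(2,5)B 1/3 not
(2,6)R 2/3 not
(3,1)B 2/2 satisfied
(3,2)B 1/1 satisfied
(3,5)B 1/2 not
(3,6)R 1/3 not
(4,1)B 1/1 satisfied
(4,3)B 0/0 satisfied
(4,6)B 0/1 not
(5,2)B 0/0 satisfied
(5,4)B 1/1 satisfied
(5,5)B 1/1 satisfied
Unsatisfied: (1,5), (2,5), (2,6), (3,5), (3,6), (4,6) — 6 in total.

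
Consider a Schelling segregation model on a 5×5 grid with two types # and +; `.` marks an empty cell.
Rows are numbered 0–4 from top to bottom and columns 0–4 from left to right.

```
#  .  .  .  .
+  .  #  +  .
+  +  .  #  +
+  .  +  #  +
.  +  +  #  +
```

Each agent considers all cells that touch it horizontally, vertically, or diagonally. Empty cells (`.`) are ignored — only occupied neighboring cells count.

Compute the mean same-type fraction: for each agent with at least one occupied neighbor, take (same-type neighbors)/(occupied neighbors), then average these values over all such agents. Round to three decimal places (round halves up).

0.512

(0,0)# 0/1
(1,0)+ 2/3
(1,2)# 1/3
(1,3)+ 1/3
(2,0)+ 3/3
(2,1)+ 4/5
(2,3)# 2/6
(2,4)+ 2/4
(3,0)+ 3/3
(3,2)+ 3/6
(3,3)# 2/7
(3,4)+ 2/5
(4,1)+ 3/3
(4,2)+ 2/4
(4,3)# 1/5
(4,4)+ 1/3
Sum over 16 agents: 0/1 + 2/3 + 1/3 + 1/3 + 3/3 + 4/5 + 2/6 + 2/4 + 3/3 + 3/6 + 2/7 + 2/5 + 3/3 + 2/4 + 1/5 + 1/3 = 573/70; mean = 573/70 ÷ 16 = 573/1120 = 0.511607… → 0.512.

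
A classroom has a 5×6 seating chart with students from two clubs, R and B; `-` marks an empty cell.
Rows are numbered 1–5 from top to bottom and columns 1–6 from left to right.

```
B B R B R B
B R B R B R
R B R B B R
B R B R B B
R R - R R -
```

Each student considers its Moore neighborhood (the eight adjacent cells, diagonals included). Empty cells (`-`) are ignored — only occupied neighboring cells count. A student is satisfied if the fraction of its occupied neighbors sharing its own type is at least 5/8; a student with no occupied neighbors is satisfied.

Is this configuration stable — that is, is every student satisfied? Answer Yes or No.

Row 1: (1,1)B 2/3 ✓ · (1,2)B 3/5 ✗ · (1,3)R 2/5 ✗ · (1,4)B 2/5 ✗ · (1,5)R 2/5 ✗ · (1,6)B 1/3 ✗
Row 2: (2,1)B 3/5 ✗ · (2,2)R 3/8 ✗ · (2,3)B 4/8 ✗ · (2,4)R 3/8 ✗ · (2,5)B 4/8 ✗ · (2,6)R 2/5 ✗
Row 3: (3,1)R 2/5 ✗ · (3,2)B 4/8 ✗ · (3,3)R 4/8 ✗ · (3,4)B 5/8 ✓ · (3,5)B 4/8 ✗ · (3,6)R 1/5 ✗
Row 4: (4,1)B 1/5 ✗ · (4,2)R 4/7 ✗ · (4,3)B 2/7 ✗ · (4,4)R 3/7 ✗ · (4,5)B 3/7 ✗ · (4,6)B 2/4 ✗
Row 5: (5,1)R 2/3 ✓ · (5,2)R 2/4 ✗ · (5,4)R 2/4 ✗ · (5,5)R 2/4 ✗
For instance (1,2) has only 3/5 same-type neighbors, below 5/8.

No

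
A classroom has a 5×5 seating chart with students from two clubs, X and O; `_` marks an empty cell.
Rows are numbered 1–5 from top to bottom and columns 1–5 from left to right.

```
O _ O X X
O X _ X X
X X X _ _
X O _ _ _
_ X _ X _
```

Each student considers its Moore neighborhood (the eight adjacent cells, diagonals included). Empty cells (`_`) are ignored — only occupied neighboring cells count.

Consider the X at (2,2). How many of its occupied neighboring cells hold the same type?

3

Occupied neighbors of (2,2): (1,1)=O, (1,3)=O, (2,1)=O, (3,1)=X, (3,2)=X, (3,3)=X.
Same type (X): 3 of 6.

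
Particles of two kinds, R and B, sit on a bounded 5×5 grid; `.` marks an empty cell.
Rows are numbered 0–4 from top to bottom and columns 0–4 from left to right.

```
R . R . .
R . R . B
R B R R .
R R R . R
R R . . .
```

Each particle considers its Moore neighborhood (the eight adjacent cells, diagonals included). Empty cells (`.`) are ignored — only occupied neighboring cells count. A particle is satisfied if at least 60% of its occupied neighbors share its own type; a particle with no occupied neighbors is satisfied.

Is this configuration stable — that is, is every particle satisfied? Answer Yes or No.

No

Row 0: (0,0)R 1/1 ok · (0,2)R 1/1 ok
Row 1: (1,0)R 2/3 ok · (1,2)R 3/4 ok · (1,4)B 0/1 unhappy
Row 2: (2,0)R 3/4 ok · (2,1)B 0/7 unhappy · (2,2)R 4/5 ok · (2,3)R 4/5 ok
Row 3: (3,0)R 4/5 ok · (3,1)R 6/7 ok · (3,2)R 4/5 ok · (3,4)R 1/1 ok
Row 4: (4,0)R 3/3 ok · (4,1)R 4/4 ok
For instance (1,4) has only 0/1 same-type neighbors, below 3/5.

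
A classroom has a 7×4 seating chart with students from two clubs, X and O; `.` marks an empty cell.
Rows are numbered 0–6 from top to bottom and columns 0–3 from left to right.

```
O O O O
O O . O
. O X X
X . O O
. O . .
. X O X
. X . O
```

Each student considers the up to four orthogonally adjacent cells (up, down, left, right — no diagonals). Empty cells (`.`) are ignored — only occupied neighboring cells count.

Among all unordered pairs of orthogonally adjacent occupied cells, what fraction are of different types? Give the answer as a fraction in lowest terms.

Scan each occupied cell's neighbors to the right and below so each pair is counted once.
Row 0: O(0,0)–O(0,1)= O(0,0)–O(1,0)= O(0,1)–O(0,2)= O(0,1)–O(1,1)= O(0,2)–O(0,3)= O(0,3)–O(1,3)=  → 0/6 unlike.
Row 1: O(1,0)–O(1,1)= O(1,1)–O(2,1)= O(1,3)–X(2,3)≠  → 1/3 unlike.
Row 2: O(2,1)–X(2,2)≠ X(2,2)–X(2,3)= X(2,2)–O(3,2)≠ X(2,3)–O(3,3)≠  → 3/4 unlike.
Row 3: O(3,2)–O(3,3)=  → 0/1 unlike.
Row 4: O(4,1)–X(5,1)≠  → 1/1 unlike.
Row 5: X(5,1)–O(5,2)≠ X(5,1)–X(6,1)= O(5,2)–X(5,3)≠ X(5,3)–O(6,3)≠  → 3/4 unlike.
Total adjacent occupied pairs: 19; unlike-type pairs: 8.
8/19 is already in lowest terms.

8/19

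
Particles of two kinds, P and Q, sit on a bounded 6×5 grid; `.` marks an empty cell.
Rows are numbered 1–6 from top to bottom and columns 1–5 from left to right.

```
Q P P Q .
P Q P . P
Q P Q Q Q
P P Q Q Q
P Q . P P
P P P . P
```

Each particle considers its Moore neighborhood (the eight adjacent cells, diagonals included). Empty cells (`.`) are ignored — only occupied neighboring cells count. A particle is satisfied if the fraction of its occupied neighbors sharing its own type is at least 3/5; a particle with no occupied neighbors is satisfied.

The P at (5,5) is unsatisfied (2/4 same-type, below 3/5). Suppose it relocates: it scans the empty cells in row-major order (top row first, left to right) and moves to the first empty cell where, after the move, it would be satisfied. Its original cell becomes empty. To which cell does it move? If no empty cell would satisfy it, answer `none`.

(6,4)

Vacating (5,5). Empty cells in order:
  (1,5): 1/2 same-type → still unsatisfied.
  (2,4): 3/7 same-type → still unsatisfied.
  (5,3): 4/7 same-type → still unsatisfied.
  (6,4): 3/3 same-type → satisfied — stop here.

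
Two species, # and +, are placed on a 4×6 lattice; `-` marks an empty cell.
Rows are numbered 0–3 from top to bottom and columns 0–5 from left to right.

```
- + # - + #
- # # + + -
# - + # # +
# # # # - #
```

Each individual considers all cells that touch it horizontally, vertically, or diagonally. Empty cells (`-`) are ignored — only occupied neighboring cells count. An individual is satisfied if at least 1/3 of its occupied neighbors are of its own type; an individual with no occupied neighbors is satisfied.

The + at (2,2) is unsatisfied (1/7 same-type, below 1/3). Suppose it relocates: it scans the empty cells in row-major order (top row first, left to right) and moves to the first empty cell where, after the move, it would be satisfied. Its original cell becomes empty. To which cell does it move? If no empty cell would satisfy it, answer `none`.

Vacating (2,2). Empty cells in order:
  (0,0): 1/2 same-type → satisfied — stop here.

(0,0)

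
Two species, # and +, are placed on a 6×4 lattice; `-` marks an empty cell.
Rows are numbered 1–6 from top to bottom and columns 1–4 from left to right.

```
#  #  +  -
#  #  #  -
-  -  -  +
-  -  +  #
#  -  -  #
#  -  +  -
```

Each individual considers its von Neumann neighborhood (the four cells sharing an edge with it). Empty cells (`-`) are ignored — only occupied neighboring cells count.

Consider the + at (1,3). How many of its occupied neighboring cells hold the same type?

0

Occupied neighbors of (1,3): (2,3)=#, (1,2)=#.
Same type (+): 0 of 2.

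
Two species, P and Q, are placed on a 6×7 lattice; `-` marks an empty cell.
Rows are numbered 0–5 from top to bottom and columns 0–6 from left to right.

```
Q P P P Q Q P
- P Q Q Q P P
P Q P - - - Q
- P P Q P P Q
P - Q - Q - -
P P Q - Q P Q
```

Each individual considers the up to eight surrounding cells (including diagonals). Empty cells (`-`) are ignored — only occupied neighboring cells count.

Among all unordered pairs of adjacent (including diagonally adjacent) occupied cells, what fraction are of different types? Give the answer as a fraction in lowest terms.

19/34

Scan each occupied cell's neighbors to the right and below (and the two forward diagonals) so each pair is counted once.
Row 0: Q(0,0)–P(0,1)≠ Q(0,0)–P(1,1)≠ P(0,1)–P(0,2)= P(0,1)–P(1,1)= P(0,1)–Q(1,2)≠ P(0,2)–P(0,3)= P(0,2)–Q(1,2)≠ P(0,2)–Q(1,3)≠ P(0,2)–P(1,1)= P(0,3)–Q(0,4)≠ P(0,3)–Q(1,3)≠ P(0,3)–Q(1,4)≠ P(0,3)–Q(1,2)≠ Q(0,4)–Q(0,5)= Q(0,4)–Q(1,4)= Q(0,4)–P(1,5)≠ Q(0,4)–Q(1,3)= Q(0,5)–P(0,6)≠ Q(0,5)–P(1,5)≠ Q(0,5)–P(1,6)≠ Q(0,5)–Q(1,4)= P(0,6)–P(1,6)= P(0,6)–P(1,5)=  → 13/23 unlike.
Row 1: P(1,1)–Q(1,2)≠ P(1,1)–Q(2,1)≠ P(1,1)–P(2,2)= P(1,1)–P(2,0)= Q(1,2)–Q(1,3)= Q(1,2)–P(2,2)≠ Q(1,2)–Q(2,1)= Q(1,3)–Q(1,4)= Q(1,3)–P(2,2)≠ Q(1,4)–P(1,5)≠ P(1,5)–P(1,6)= P(1,5)–Q(2,6)≠ P(1,6)–Q(2,6)≠  → 7/13 unlike.
Row 2: P(2,0)–Q(2,1)≠ P(2,0)–P(3,1)= Q(2,1)–P(2,2)≠ Q(2,1)–P(3,1)≠ Q(2,1)–P(3,2)≠ P(2,2)–P(3,2)= P(2,2)–Q(3,3)≠ P(2,2)–P(3,1)= Q(2,6)–Q(3,6)= Q(2,6)–P(3,5)≠  → 6/10 unlike.
Row 3: P(3,1)–P(3,2)= P(3,1)–Q(4,2)≠ P(3,1)–P(4,0)= P(3,2)–Q(3,3)≠ P(3,2)–Q(4,2)≠ Q(3,3)–P(3,4)≠ Q(3,3)–Q(4,4)= Q(3,3)–Q(4,2)= P(3,4)–P(3,5)= P(3,4)–Q(4,4)≠ P(3,5)–Q(3,6)≠ P(3,5)–Q(4,4)≠  → 7/12 unlike.
Row 4: P(4,0)–P(5,0)= P(4,0)–P(5,1)= Q(4,2)–Q(5,2)= Q(4,2)–P(5,1)≠ Q(4,4)–Q(5,4)= Q(4,4)–P(5,5)≠  → 2/6 unlike.
Row 5: P(5,0)–P(5,1)= P(5,1)–Q(5,2)≠ Q(5,4)–P(5,5)≠ P(5,5)–Q(5,6)≠  → 3/4 unlike.
Total adjacent occupied pairs: 68; unlike-type pairs: 38.
38/68 reduces to 19/34.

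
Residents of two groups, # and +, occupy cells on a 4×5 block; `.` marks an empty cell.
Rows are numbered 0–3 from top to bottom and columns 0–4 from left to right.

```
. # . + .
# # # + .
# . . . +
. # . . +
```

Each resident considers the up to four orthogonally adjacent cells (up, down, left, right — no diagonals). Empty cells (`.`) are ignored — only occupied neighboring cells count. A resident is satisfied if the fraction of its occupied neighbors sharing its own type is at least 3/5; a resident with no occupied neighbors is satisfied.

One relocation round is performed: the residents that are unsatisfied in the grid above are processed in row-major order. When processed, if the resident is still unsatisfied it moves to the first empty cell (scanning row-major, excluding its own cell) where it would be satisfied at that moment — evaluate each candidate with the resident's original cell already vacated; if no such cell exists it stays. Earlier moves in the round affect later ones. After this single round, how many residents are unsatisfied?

Initially unsatisfied (in order): (1,2), (1,3).
  (1,2) → (0,0).
  (1,3): now satisfied by earlier moves; stays.
Resulting grid:
# # . + .
# # . + .
# . . . +
. # . . +
All satisfied now.

0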